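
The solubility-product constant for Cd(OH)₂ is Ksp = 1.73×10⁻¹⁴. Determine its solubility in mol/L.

1.63×10⁻⁵ M

Cd(OH)₂(s) ⇌ Cd²⁺(aq) + 2 OH⁻(aq)
For each mole of Cd(OH)₂ that dissolves per liter, [Cd²⁺] = s and [OH⁻] = 2s; let s denote this solubility.
Ksp = [Cd²⁺][OH⁻]^2 = s · (2s)^2 = 4s^3
4s^3 = 1.73×10⁻¹⁴  ⇒  s^3 = 4.33×10⁻¹⁵
s = (4.33×10⁻¹⁵)^(1/3) = 1.63×10⁻⁵ mol/L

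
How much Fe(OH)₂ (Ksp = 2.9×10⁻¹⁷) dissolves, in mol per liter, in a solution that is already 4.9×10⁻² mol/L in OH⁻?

Fe(OH)₂(s) ⇌ Fe²⁺(aq) + 2 OH⁻(aq)
With OH⁻ already at 4.9×10⁻² mol/L and s small, take [OH⁻] ≈ 4.9×10⁻² mol/L and [Fe²⁺] = s.
Ksp = [Fe²⁺][OH⁻]^2 = s(4.9×10⁻²)^2
s = 2.9×10⁻¹⁷ / (4.9×10⁻²)^2 = 1.2×10⁻¹⁴
s = 1.2×10⁻¹⁴ mol/L

1.2×10⁻¹⁴ M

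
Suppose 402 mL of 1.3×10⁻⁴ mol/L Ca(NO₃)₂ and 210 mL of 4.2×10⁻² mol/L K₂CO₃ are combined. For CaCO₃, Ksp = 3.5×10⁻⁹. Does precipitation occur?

Yes

Total volume after mixing = 402 + 210 = 612 mL.
[Ca²⁺] = (1.3×10⁻⁴)(402)/612 = 8.5×10⁻⁵ mol/L
[CO₃²⁻] = (4.2×10⁻²)(210)/612 = 1.4×10⁻² mol/L
Q = [Ca²⁺][CO₃²⁻] = 1.2×10⁻⁶
Q = 1.2×10⁻⁶ > Ksp = 3.5×10⁻⁹, so the solution is supersaturated and CaCO₃ precipitates.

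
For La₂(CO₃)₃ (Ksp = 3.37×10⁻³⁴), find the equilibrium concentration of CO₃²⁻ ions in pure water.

La₂(CO₃)₃(s) ⇌ 2 La³⁺(aq) + 3 CO₃²⁻(aq)
For each mole of La₂(CO₃)₃ that dissolves per liter, [La³⁺] = 2s and [CO₃²⁻] = 3s; let s denote this solubility.
Ksp = [La³⁺]^2[CO₃²⁻]^3 = (2s)^2 · (3s)^3 = 108s^5 = 3.37×10⁻³⁴
s = 7.92×10⁻⁸ mol L⁻¹
[CO₃²⁻] = 3s = 2.38×10⁻⁷ mol L⁻¹

2.38×10⁻⁷ M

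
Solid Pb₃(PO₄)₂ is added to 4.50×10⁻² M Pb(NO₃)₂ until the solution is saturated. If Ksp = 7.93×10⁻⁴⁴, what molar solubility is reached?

Pb₃(PO₄)₂(s) ⇌ 3 Pb²⁺(aq) + 2 PO₄³⁻(aq)
Pb²⁺ is already present at 4.50×10⁻² M. If s mol/L of Pb₃(PO₄)₂ dissolves, [PO₄³⁻] = 2s while [Pb²⁺] ≈ 4.50×10⁻² M.
Ksp = [Pb²⁺]^3[PO₄³⁻]^2 = (4.50×10⁻²)^3(2s)^2
(2s)^2 = 7.93×10⁻⁴⁴ / (4.50×10⁻²)^3 = 8.70×10⁻⁴⁰
s = 1.47×10⁻²⁰ M

1.47×10⁻²⁰ M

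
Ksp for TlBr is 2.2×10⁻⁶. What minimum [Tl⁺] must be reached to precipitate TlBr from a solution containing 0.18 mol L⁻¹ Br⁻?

1.2×10⁻⁵ M

Each salt precipitates once Q = Ksp for that salt.
TlBr(s) ⇌ Tl⁺(aq) + Br⁻(aq)
Ksp = [Tl⁺][Br⁻] = [Tl⁺](0.18)
[Tl⁺] = 2.2×10⁻⁶ / (0.18) = 1.2×10⁻⁵
[Tl⁺] = 1.2×10⁻⁵ mol L⁻¹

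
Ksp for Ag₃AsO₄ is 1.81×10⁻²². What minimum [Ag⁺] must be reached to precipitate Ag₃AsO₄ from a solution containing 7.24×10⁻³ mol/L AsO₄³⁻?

The threshold for precipitation is Q = Ksp.
Ag₃AsO₄(s) ⇌ 3 Ag⁺(aq) + AsO₄³⁻(aq)
Ksp = [Ag⁺]^3[AsO₄³⁻] = [Ag⁺]^3(7.24×10⁻³)
[Ag⁺]^3 = 1.81×10⁻²² / (7.24×10⁻³) = 2.50×10⁻²⁰
[Ag⁺] = 2.92×10⁻⁷ mol/L

2.92×10⁻⁷ M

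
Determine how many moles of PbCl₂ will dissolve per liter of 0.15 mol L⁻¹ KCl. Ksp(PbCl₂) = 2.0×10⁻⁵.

8.9×10⁻⁴ M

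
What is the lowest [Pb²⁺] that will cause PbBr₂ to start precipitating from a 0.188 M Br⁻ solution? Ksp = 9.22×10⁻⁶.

Each salt precipitates once Q = Ksp for that salt.
PbBr₂(s) ⇌ Pb²⁺(aq) + 2 Br⁻(aq)
Ksp = [Pb²⁺][Br⁻]^2 = [Pb²⁺](0.188)^2
[Pb²⁺] = 9.22×10⁻⁶ / (0.188)^2 = 2.61×10⁻⁴
[Pb²⁺] = 2.61×10⁻⁴ M

2.61×10⁻⁴ M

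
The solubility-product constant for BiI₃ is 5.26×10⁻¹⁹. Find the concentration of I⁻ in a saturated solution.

3.54×10⁻⁵ M

BiI₃(s) ⇌ Bi³⁺(aq) + 3 I⁻(aq)
For each mole of BiI₃ that dissolves per liter, [Bi³⁺] = s and [I⁻] = 3s; let s denote this solubility.
Ksp = [Bi³⁺][I⁻]^3 = s · (3s)^3 = 27s^4 = 5.26×10⁻¹⁹
s = 1.18×10⁻⁵ mol/L
[I⁻] = 3s = 3.54×10⁻⁵ mol/L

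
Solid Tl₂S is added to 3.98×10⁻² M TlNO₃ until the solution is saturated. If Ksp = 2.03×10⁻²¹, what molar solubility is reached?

Tl₂S(s) ⇌ 2 Tl⁺(aq) + S²⁻(aq)
Let s be the solubility of Tl₂S here. The common ion gives [Tl⁺] ≈ 3.98×10⁻² M, and [S²⁻] = s.
Ksp = [Tl⁺]^2[S²⁻] = (3.98×10⁻²)^2s
s = 2.03×10⁻²¹ / (3.98×10⁻²)^2 = 1.28×10⁻¹⁸
s = 1.28×10⁻¹⁸ M

1.28×10⁻¹⁸ M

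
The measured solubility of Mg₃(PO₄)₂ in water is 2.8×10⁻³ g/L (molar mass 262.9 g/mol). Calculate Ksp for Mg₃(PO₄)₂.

Ksp = 1.5×10⁻²³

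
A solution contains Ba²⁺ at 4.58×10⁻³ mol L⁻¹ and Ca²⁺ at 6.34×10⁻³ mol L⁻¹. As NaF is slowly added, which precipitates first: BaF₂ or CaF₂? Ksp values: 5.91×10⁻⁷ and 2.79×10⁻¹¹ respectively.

Precipitation of each salt begins when its ion product equals Ksp.
For BaF₂: [F⁻] = (Ksp/[Ba²⁺])^(1/2) = 1.14×10⁻² mol L⁻¹
For CaF₂: [F⁻] = (Ksp/[Ca²⁺])^(1/2) = 6.63×10⁻⁵ mol L⁻¹
CaF₂ requires the lower [F⁻], so it precipitates first.

CaF₂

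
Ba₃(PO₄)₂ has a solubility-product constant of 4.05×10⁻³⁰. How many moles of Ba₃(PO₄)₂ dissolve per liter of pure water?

5.19×10⁻⁷ M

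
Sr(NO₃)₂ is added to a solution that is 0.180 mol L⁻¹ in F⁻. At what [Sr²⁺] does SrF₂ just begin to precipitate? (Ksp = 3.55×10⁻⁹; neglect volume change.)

1.10×10⁻⁷ M

Precipitation begins when Q = Ksp.
SrF₂(s) ⇌ Sr²⁺(aq) + 2 F⁻(aq)
Ksp = [Sr²⁺][F⁻]^2 = [Sr²⁺](0.180)^2
[Sr²⁺] = 3.55×10⁻⁹ / (0.180)^2 = 1.10×10⁻⁷
[Sr²⁺] = 1.10×10⁻⁷ mol L⁻¹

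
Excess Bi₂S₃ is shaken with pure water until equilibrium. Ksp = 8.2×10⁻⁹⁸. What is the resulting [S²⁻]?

4.5×10⁻²⁰ M

Bi₂S₃(s) ⇌ 2 Bi³⁺(aq) + 3 S²⁻(aq)
With molar solubility s: [Bi³⁺] = 2s, [S²⁻] = 3s.
Ksp = [Bi³⁺]^2[S²⁻]^3 = (2s)^2 · (3s)^3 = 108s^5 = 8.2×10⁻⁹⁸
s = 1.5×10⁻²⁰ M
[S²⁻] = 3s = 4.5×10⁻²⁰ M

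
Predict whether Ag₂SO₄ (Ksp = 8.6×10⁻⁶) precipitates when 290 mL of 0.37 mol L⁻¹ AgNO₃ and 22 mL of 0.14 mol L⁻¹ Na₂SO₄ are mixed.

The combined volume is 312 mL.
[Ag⁺] = (0.37)(290)/312 = 0.34 mol L⁻¹
[SO₄²⁻] = (0.14)(22)/312 = 9.9×10⁻³ mol L⁻¹
Q = [Ag⁺]^2[SO₄²⁻] = 1.2×10⁻³
Since Q (1.2×10⁻³) exceeds Ksp (8.6×10⁻⁶), Ag₂SO₄ will precipitate.

Yes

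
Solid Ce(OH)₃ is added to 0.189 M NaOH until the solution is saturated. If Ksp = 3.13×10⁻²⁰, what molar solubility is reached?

Ce(OH)₃(s) ⇌ Ce³⁺(aq) + 3 OH⁻(aq)
OH⁻ is already present at 0.189 M. If s mol/L of Ce(OH)₃ dissolves, [Ce³⁺] = s while [OH⁻] ≈ 0.189 M.
Ksp = [Ce³⁺][OH⁻]^3 = s(0.189)^3
s = 3.13×10⁻²⁰ / (0.189)^3 = 4.64×10⁻¹⁸
s = 4.64×10⁻¹⁸ M

4.64×10⁻¹⁸ M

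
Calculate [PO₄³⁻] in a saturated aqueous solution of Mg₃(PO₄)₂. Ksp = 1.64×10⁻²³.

2.17×10⁻⁵ M

Mg₃(PO₄)₂(s) ⇌ 3 Mg²⁺(aq) + 2 PO₄³⁻(aq)
If s mol/L of Mg₃(PO₄)₂ dissolves, [Mg²⁺] = 3s and [PO₄³⁻] = 2s.
Ksp = [Mg²⁺]^3[PO₄³⁻]^2 = (3s)^3 · (2s)^2 = 108s^5 = 1.64×10⁻²³
s = 1.09×10⁻⁵ mol/L
[PO₄³⁻] = 2s = 2.17×10⁻⁵ mol/L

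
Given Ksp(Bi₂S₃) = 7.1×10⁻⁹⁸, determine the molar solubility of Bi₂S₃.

1.5×10⁻²⁰ M

Bi₂S₃(s) ⇌ 2 Bi³⁺(aq) + 3 S²⁻(aq)
Call the molar solubility s, so that [Bi³⁺] = 2s and [S²⁻] = 3s.
Ksp = [Bi³⁺]^2[S²⁻]^3 = (2s)^2 · (3s)^3 = 108s^5
108s^5 = 7.1×10⁻⁹⁸  ⇒  s^5 = 6.6×10⁻¹⁰⁰
s = (6.6×10⁻¹⁰⁰)^(1/5) = 1.5×10⁻²⁰ mol/L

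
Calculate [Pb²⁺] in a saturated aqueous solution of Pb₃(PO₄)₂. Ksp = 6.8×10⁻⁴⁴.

Pb₃(PO₄)₂(s) ⇌ 3 Pb²⁺(aq) + 2 PO₄³⁻(aq)
If s mol/L of Pb₃(PO₄)₂ dissolves, [Pb²⁺] = 3s and [PO₄³⁻] = 2s.
Ksp = [Pb²⁺]^3[PO₄³⁻]^2 = (3s)^3 · (2s)^2 = 108s^5 = 6.8×10⁻⁴⁴
s = 9.1×10⁻¹⁰ mol L⁻¹
[Pb²⁺] = 3s = 2.7×10⁻⁹ mol L⁻¹

2.7×10⁻⁹ M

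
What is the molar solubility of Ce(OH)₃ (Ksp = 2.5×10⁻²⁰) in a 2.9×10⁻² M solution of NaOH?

1.0×10⁻¹⁵ M

Ce(OH)₃(s) ⇌ Ce³⁺(aq) + 3 OH⁻(aq)
With OH⁻ already at 2.9×10⁻² M and s small, take [OH⁻] ≈ 2.9×10⁻² M and [Ce³⁺] = s.
Ksp = [Ce³⁺][OH⁻]^3 = s(2.9×10⁻²)^3
s = 2.5×10⁻²⁰ / (2.9×10⁻²)^3 = 1.0×10⁻¹⁵
s = 1.0×10⁻¹⁵ M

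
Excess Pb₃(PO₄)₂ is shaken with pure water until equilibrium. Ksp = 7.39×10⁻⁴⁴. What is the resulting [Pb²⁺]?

Pb₃(PO₄)₂(s) ⇌ 3 Pb²⁺(aq) + 2 PO₄³⁻(aq)
For each mole of Pb₃(PO₄)₂ that dissolves per liter, [Pb²⁺] = 3s and [PO₄³⁻] = 2s; let s denote this solubility.
Ksp = [Pb²⁺]^3[PO₄³⁻]^2 = (3s)^3 · (2s)^2 = 108s^5 = 7.39×10⁻⁴⁴
s = 9.27×10⁻¹⁰ mol L⁻¹
[Pb²⁺] = 3s = 2.78×10⁻⁹ mol L⁻¹

2.78×10⁻⁹ M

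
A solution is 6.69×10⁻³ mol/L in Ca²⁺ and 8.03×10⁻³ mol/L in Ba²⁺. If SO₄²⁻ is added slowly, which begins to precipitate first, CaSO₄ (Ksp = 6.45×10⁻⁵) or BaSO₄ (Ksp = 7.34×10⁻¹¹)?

A salt starts to precipitate once the ion product Q reaches its Ksp.
For CaSO₄: [SO₄²⁻] = (Ksp/[Ca²⁺]) = 9.64×10⁻³ mol/L
For BaSO₄: [SO₄²⁻] = (Ksp/[Ba²⁺]) = 9.14×10⁻⁹ mol/L
BaSO₄ requires the lower [SO₄²⁻], so it precipitates first.

BaSO₄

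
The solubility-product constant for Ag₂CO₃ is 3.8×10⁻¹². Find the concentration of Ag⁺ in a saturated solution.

Ag₂CO₃(s) ⇌ 2 Ag⁺(aq) + CO₃²⁻(aq)
If s mol/L of Ag₂CO₃ dissolves, [Ag⁺] = 2s and [CO₃²⁻] = s.
Ksp = [Ag⁺]^2[CO₃²⁻] = (2s)^2 · s = 4s^3 = 3.8×10⁻¹²
s = 9.8×10⁻⁵ mol/L
[Ag⁺] = 2s = 2.0×10⁻⁴ mol/L

2.0×10⁻⁴ M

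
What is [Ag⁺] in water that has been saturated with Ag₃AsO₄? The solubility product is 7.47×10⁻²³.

3.87×10⁻⁶ M

Ag₃AsO₄(s) ⇌ 3 Ag⁺(aq) + AsO₄³⁻(aq)
Let s be the molar solubility. Then [Ag⁺] = 3s and [AsO₄³⁻] = s.
Ksp = [Ag⁺]^3[AsO₄³⁻] = (3s)^3 · s = 27s^4 = 7.47×10⁻²³
s = 1.29×10⁻⁶ mol L⁻¹
[Ag⁺] = 3s = 3.87×10⁻⁶ mol L⁻¹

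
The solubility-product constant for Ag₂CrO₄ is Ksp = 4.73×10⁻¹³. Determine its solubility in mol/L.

4.91×10⁻⁵ M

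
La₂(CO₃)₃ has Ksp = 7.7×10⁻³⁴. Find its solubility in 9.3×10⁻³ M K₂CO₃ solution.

1.5×10⁻¹⁴ M

La₂(CO₃)₃(s) ⇌ 2 La³⁺(aq) + 3 CO₃²⁻(aq)
CO₃²⁻ is already present at 9.3×10⁻³ M. If s mol/L of La₂(CO₃)₃ dissolves, [La³⁺] = 2s while [CO₃²⁻] ≈ 9.3×10⁻³ M.
Ksp = [La³⁺]^2[CO₃²⁻]^3 = (2s)^2(9.3×10⁻³)^3
(2s)^2 = 7.7×10⁻³⁴ / (9.3×10⁻³)^3 = 9.6×10⁻²⁸
s = 1.5×10⁻¹⁴ M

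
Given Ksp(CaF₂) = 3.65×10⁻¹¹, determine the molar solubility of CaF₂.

2.09×10⁻⁴ M

CaF₂(s) ⇌ Ca²⁺(aq) + 2 F⁻(aq)
If s mol/L of CaF₂ dissolves, [Ca²⁺] = s and [F⁻] = 2s.
Ksp = [Ca²⁺][F⁻]^2 = s · (2s)^2 = 4s^3
4s^3 = 3.65×10⁻¹¹  ⇒  s^3 = 9.13×10⁻¹²
Taking the 3rd root, s = 2.09×10⁻⁴ M.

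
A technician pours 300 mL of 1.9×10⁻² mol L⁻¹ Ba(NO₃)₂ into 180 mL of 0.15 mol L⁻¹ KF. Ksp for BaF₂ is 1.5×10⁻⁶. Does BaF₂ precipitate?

Total volume after mixing = 300 + 180 = 480 mL.
[Ba²⁺] = (1.9×10⁻²)(300)/480 = 1.2×10⁻² mol L⁻¹
[F⁻] = (0.15)(180)/480 = 5.6×10⁻² mol L⁻¹
Q = [Ba²⁺][F⁻]^2 = 3.8×10⁻⁵
Q = 3.8×10⁻⁵ > Ksp = 1.5×10⁻⁶, so the solution is supersaturated and BaF₂ precipitates.

Yes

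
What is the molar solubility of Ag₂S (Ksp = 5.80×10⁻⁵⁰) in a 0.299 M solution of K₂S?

Ag₂S(s) ⇌ 2 Ag⁺(aq) + S²⁻(aq)
The solution already contains S²⁻ at 0.299 M. Let s be the molar solubility of Ag₂S.
[S²⁻] ≈ 0.299 M (common ion dominates); [Ag⁺] = 2s.
Ksp = [Ag⁺]^2[S²⁻] = (2s)^2(0.299)
(2s)^2 = 5.80×10⁻⁵⁰ / (0.299) = 1.94×10⁻⁴⁹
s = 2.20×10⁻²⁵ M

2.20×10⁻²⁵ M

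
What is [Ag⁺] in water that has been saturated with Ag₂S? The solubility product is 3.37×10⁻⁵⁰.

Ag₂S(s) ⇌ 2 Ag⁺(aq) + S²⁻(aq)
For each mole of Ag₂S that dissolves per liter, [Ag⁺] = 2s and [S²⁻] = s; let s denote this solubility.
Ksp = [Ag⁺]^2[S²⁻] = (2s)^2 · s = 4s^3 = 3.37×10⁻⁵⁰
s = 2.03×10⁻¹⁷ mol/L
[Ag⁺] = 2s = 4.07×10⁻¹⁷ mol/L

4.07×10⁻¹⁷ M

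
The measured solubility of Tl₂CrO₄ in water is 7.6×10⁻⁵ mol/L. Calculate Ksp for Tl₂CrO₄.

Tl₂CrO₄(s) ⇌ 2 Tl⁺(aq) + CrO₄²⁻(aq)
For each mole of Tl₂CrO₄ that dissolves per liter, [Tl⁺] = 2s and [CrO₄²⁻] = s; let s denote this solubility.
Ksp = [Tl⁺]^2[CrO₄²⁻] = (2s)^2 · s = 4s^3
Ksp = 4 × (7.6×10⁻⁵)^3 = 1.8×10⁻¹²

Ksp = 1.8×10⁻¹²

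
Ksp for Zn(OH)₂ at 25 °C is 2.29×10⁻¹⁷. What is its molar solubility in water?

1.79×10⁻⁶ M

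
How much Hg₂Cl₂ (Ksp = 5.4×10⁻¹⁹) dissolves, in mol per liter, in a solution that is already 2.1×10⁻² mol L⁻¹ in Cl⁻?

1.2×10⁻¹⁵ M

Hg₂Cl₂(s) ⇌ Hg₂²⁺(aq) + 2 Cl⁻(aq)
Let s be the solubility of Hg₂Cl₂ here. The common ion gives [Cl⁻] ≈ 2.1×10⁻² mol L⁻¹, and [Hg₂²⁺] = s.
Ksp = [Hg₂²⁺][Cl⁻]^2 = s(2.1×10⁻²)^2
s = 5.4×10⁻¹⁹ / (2.1×10⁻²)^2 = 1.2×10⁻¹⁵
s = 1.2×10⁻¹⁵ mol L⁻¹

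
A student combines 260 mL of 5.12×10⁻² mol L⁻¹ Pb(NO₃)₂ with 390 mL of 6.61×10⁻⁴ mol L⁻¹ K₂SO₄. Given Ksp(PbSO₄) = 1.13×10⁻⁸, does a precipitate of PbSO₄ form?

Yes

After mixing, V = 260 mL + 390 mL = 650 mL.
[Pb²⁺] = (5.12×10⁻²)(260)/650 = 2.05×10⁻² mol L⁻¹
[SO₄²⁻] = (6.61×10⁻⁴)(390)/650 = 3.97×10⁻⁴ mol L⁻¹
Q = [Pb²⁺][SO₄²⁻] = 8.12×10⁻⁶
Q = 8.12×10⁻⁶ > Ksp = 1.13×10⁻⁸, so the solution is supersaturated and PbSO₄ precipitates.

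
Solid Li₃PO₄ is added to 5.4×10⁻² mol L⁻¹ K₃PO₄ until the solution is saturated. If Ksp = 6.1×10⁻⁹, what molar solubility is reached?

1.6×10⁻³ M

Li₃PO₄(s) ⇌ 3 Li⁺(aq) + PO₄³⁻(aq)
The solution already contains PO₄³⁻ at 5.4×10⁻² mol L⁻¹. Let s be the molar solubility of Li₃PO₄.
[PO₄³⁻] ≈ 5.4×10⁻² mol L⁻¹ (common ion dominates); [Li⁺] = 3s.
Ksp = [Li⁺]^3[PO₄³⁻] = (3s)^3(5.4×10⁻²)
(3s)^3 = 6.1×10⁻⁹ / (5.4×10⁻²) = 1.1×10⁻⁷
s = 1.6×10⁻³ mol L⁻¹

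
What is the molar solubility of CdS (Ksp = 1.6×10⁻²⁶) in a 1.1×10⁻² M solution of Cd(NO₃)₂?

1.5×10⁻²⁴ M

CdS(s) ⇌ Cd²⁺(aq) + S²⁻(aq)
Cd²⁺ is already present at 1.1×10⁻² M. If s mol/L of CdS dissolves, [S²⁻] = s while [Cd²⁺] ≈ 1.1×10⁻² M.
Ksp = [Cd²⁺][S²⁻] = (1.1×10⁻²)s
s = 1.6×10⁻²⁶ / (1.1×10⁻²) = 1.5×10⁻²⁴
s = 1.5×10⁻²⁴ M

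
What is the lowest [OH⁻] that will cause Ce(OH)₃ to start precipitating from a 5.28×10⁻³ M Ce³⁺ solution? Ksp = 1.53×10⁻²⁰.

Each salt precipitates once Q = Ksp for that salt.
Ce(OH)₃(s) ⇌ Ce³⁺(aq) + 3 OH⁻(aq)
Ksp = [Ce³⁺][OH⁻]^3 = [OH⁻]^3(5.28×10⁻³)
[OH⁻]^3 = 1.53×10⁻²⁰ / (5.28×10⁻³) = 2.90×10⁻¹⁸
[OH⁻] = 1.43×10⁻⁶ M

1.43×10⁻⁶ M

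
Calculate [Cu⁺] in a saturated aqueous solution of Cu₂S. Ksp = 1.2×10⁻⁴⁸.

1.3×10⁻¹⁶ M

Cu₂S(s) ⇌ 2 Cu⁺(aq) + S²⁻(aq)
Call the molar solubility s, so that [Cu⁺] = 2s and [S²⁻] = s.
Ksp = [Cu⁺]^2[S²⁻] = (2s)^2 · s = 4s^3 = 1.2×10⁻⁴⁸
s = 6.7×10⁻¹⁷ mol L⁻¹
[Cu⁺] = 2s = 1.3×10⁻¹⁶ mol L⁻¹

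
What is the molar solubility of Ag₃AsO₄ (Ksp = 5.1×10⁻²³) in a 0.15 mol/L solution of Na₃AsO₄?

Ag₃AsO₄(s) ⇌ 3 Ag⁺(aq) + AsO₄³⁻(aq)
AsO₄³⁻ is already present at 0.15 mol/L. If s mol/L of Ag₃AsO₄ dissolves, [Ag⁺] = 3s while [AsO₄³⁻] ≈ 0.15 mol/L.
Ksp = [Ag⁺]^3[AsO₄³⁻] = (3s)^3(0.15)
(3s)^3 = 5.1×10⁻²³ / (0.15) = 3.4×10⁻²²
s = 2.3×10⁻⁸ mol/L

2.3×10⁻⁸ M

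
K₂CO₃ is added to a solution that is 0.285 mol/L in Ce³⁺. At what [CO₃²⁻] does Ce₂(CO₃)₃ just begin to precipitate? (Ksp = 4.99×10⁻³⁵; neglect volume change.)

Each salt precipitates once Q = Ksp for that salt.
Ce₂(CO₃)₃(s) ⇌ 2 Ce³⁺(aq) + 3 CO₃²⁻(aq)
Ksp = [Ce³⁺]^2[CO₃²⁻]^3 = [CO₃²⁻]^3(0.285)^2
[CO₃²⁻]^3 = 4.99×10⁻³⁵ / (0.285)^2 = 6.14×10⁻³⁴
[CO₃²⁻] = 8.50×10⁻¹² mol/L

8.50×10⁻¹² M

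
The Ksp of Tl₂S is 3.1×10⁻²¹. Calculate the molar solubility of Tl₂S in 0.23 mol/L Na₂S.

5.8×10⁻¹¹ M

Tl₂S(s) ⇌ 2 Tl⁺(aq) + S²⁻(aq)
The solution already contains S²⁻ at 0.23 mol/L. Let s be the molar solubility of Tl₂S.
[S²⁻] ≈ 0.23 mol/L (common ion dominates); [Tl⁺] = 2s.
Ksp = [Tl⁺]^2[S²⁻] = (2s)^2(0.23)
(2s)^2 = 3.1×10⁻²¹ / (0.23) = 1.3×10⁻²⁰
s = 5.8×10⁻¹¹ mol/L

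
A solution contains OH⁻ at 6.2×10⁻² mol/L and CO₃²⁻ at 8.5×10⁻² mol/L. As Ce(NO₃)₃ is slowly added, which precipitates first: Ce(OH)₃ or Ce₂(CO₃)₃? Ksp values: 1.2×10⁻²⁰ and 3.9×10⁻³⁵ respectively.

A salt starts to precipitate once the ion product Q reaches its Ksp.
For Ce(OH)₃: [Ce³⁺] = (Ksp/[OH⁻]^3) = 5.0×10⁻¹⁷ mol/L
For Ce₂(CO₃)₃: [Ce³⁺] = (Ksp/[CO₃²⁻]^3)^(1/2) = 2.5×10⁻¹⁶ mol/L
Since Ce(OH)₃ needs less Ce³⁺ to reach saturation, it precipitates first.

Ce(OH)₃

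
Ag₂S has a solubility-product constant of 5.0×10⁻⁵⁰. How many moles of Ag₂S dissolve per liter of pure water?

2.3×10⁻¹⁷ M

Ag₂S(s) ⇌ 2 Ag⁺(aq) + S²⁻(aq)
With molar solubility s: [Ag⁺] = 2s, [S²⁻] = s.
Ksp = [Ag⁺]^2[S²⁻] = (2s)^2 · s = 4s^3
4s^3 = 5.0×10⁻⁵⁰  ⇒  s^3 = 1.3×10⁻⁵⁰
Taking the 3rd root, s = 2.3×10⁻¹⁷ M.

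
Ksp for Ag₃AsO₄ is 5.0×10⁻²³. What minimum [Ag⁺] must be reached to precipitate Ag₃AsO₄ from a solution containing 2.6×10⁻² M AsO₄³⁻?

1.2×10⁻⁷ M

The threshold for precipitation is Q = Ksp.
Ag₃AsO₄(s) ⇌ 3 Ag⁺(aq) + AsO₄³⁻(aq)
Ksp = [Ag⁺]^3[AsO₄³⁻] = [Ag⁺]^3(2.6×10⁻²)
[Ag⁺]^3 = 5.0×10⁻²³ / (2.6×10⁻²) = 1.9×10⁻²¹
[Ag⁺] = 1.2×10⁻⁷ M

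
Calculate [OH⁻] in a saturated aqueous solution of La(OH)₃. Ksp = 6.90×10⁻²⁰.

La(OH)₃(s) ⇌ La³⁺(aq) + 3 OH⁻(aq)
Let s be the molar solubility. Then [La³⁺] = s and [OH⁻] = 3s.
Ksp = [La³⁺][OH⁻]^3 = s · (3s)^3 = 27s^4 = 6.90×10⁻²⁰
s = 7.11×10⁻⁶ M
[OH⁻] = 3s = 2.13×10⁻⁵ M

2.13×10⁻⁵ M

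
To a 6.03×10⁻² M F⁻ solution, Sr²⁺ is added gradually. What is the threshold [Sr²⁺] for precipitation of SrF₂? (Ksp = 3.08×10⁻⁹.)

The threshold for precipitation is Q = Ksp.
SrF₂(s) ⇌ Sr²⁺(aq) + 2 F⁻(aq)
Ksp = [Sr²⁺][F⁻]^2 = [Sr²⁺](6.03×10⁻²)^2
[Sr²⁺] = 3.08×10⁻⁹ / (6.03×10⁻²)^2 = 8.47×10⁻⁷
[Sr²⁺] = 8.47×10⁻⁷ M

8.47×10⁻⁷ M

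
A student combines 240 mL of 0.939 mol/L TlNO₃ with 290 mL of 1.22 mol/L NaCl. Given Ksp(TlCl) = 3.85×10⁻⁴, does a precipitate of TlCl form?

Yes

The combined volume is 530 mL.
[Tl⁺] = (0.939)(240)/530 = 0.425 mol/L
[Cl⁻] = (1.22)(290)/530 = 0.668 mol/L
Q = [Tl⁺][Cl⁻] = 0.284
Because Q > Ksp (0.284 vs 3.85×10⁻⁴), a precipitate of TlCl forms.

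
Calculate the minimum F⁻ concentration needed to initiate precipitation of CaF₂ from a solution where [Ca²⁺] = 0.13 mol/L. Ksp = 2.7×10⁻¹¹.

1.4×10⁻⁵ M

A salt starts to precipitate once the ion product Q reaches its Ksp.
CaF₂(s) ⇌ Ca²⁺(aq) + 2 F⁻(aq)
Ksp = [Ca²⁺][F⁻]^2 = [F⁻]^2(0.13)
[F⁻]^2 = 2.7×10⁻¹¹ / (0.13) = 2.1×10⁻¹⁰
[F⁻] = 1.4×10⁻⁵ mol/L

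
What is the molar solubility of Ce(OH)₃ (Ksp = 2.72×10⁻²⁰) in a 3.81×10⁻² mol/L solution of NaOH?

4.92×10⁻¹⁶ M

Ce(OH)₃(s) ⇌ Ce³⁺(aq) + 3 OH⁻(aq)
The solution already contains OH⁻ at 3.81×10⁻² mol/L. Let s be the molar solubility of Ce(OH)₃.
[OH⁻] ≈ 3.81×10⁻² mol/L (common ion dominates); [Ce³⁺] = s.
Ksp = [Ce³⁺][OH⁻]^3 = s(3.81×10⁻²)^3
s = 2.72×10⁻²⁰ / (3.81×10⁻²)^3 = 4.92×10⁻¹⁶
s = 4.92×10⁻¹⁶ mol/L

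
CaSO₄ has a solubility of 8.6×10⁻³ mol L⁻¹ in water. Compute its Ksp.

CaSO₄(s) ⇌ Ca²⁺(aq) + SO₄²⁻(aq)
With molar solubility s: [Ca²⁺] = s, [SO₄²⁻] = s.
Ksp = [Ca²⁺][SO₄²⁻] = s · s = s^2
Ksp = (8.6×10⁻³)^2 = 7.4×10⁻⁵

Ksp = 7.4×10⁻⁵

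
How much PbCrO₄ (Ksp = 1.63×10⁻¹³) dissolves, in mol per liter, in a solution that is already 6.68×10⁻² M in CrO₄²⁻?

PbCrO₄(s) ⇌ Pb²⁺(aq) + CrO₄²⁻(aq)
Let s be the solubility of PbCrO₄ here. The common ion gives [CrO₄²⁻] ≈ 6.68×10⁻² M, and [Pb²⁺] = s.
Ksp = [Pb²⁺][CrO₄²⁻] = s(6.68×10⁻²)
s = 1.63×10⁻¹³ / (6.68×10⁻²) = 2.44×10⁻¹²
s = 2.44×10⁻¹² M

2.44×10⁻¹² M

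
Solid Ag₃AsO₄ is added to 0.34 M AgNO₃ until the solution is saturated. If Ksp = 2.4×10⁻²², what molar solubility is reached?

6.1×10⁻²¹ M

Ag₃AsO₄(s) ⇌ 3 Ag⁺(aq) + AsO₄³⁻(aq)
The solution already contains Ag⁺ at 0.34 M. Let s be the molar solubility of Ag₃AsO₄.
[Ag⁺] ≈ 0.34 M (common ion dominates); [AsO₄³⁻] = s.
Ksp = [Ag⁺]^3[AsO₄³⁻] = (0.34)^3s
s = 2.4×10⁻²² / (0.34)^3 = 6.1×10⁻²¹
s = 6.1×10⁻²¹ M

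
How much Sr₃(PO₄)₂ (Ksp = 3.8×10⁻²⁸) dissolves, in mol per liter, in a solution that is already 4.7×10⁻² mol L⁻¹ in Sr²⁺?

9.6×10⁻¹³ M

Sr₃(PO₄)₂(s) ⇌ 3 Sr²⁺(aq) + 2 PO₄³⁻(aq)
With Sr²⁺ already at 4.7×10⁻² mol L⁻¹ and s small, take [Sr²⁺] ≈ 4.7×10⁻² mol L⁻¹ and [PO₄³⁻] = 2s.
Ksp = [Sr²⁺]^3[PO₄³⁻]^2 = (4.7×10⁻²)^3(2s)^2
(2s)^2 = 3.8×10⁻²⁸ / (4.7×10⁻²)^3 = 3.7×10⁻²⁴
s = 9.6×10⁻¹³ mol L⁻¹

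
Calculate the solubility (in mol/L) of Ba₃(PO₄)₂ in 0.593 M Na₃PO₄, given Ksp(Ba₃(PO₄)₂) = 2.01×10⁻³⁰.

5.96×10⁻¹¹ M

Ba₃(PO₄)₂(s) ⇌ 3 Ba²⁺(aq) + 2 PO₄³⁻(aq)
PO₄³⁻ is already present at 0.593 M. If s mol/L of Ba₃(PO₄)₂ dissolves, [Ba²⁺] = 3s while [PO₄³⁻] ≈ 0.593 M.
Ksp = [Ba²⁺]^3[PO₄³⁻]^2 = (3s)^3(0.593)^2
(3s)^3 = 2.01×10⁻³⁰ / (0.593)^2 = 5.72×10⁻³⁰
s = 5.96×10⁻¹¹ M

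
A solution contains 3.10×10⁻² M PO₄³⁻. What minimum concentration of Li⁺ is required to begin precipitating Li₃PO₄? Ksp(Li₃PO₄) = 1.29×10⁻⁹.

3.47×10⁻³ M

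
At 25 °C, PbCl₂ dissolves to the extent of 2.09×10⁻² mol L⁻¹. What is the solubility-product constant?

PbCl₂(s) ⇌ Pb²⁺(aq) + 2 Cl⁻(aq)
If s mol/L of PbCl₂ dissolves, [Pb²⁺] = s and [Cl⁻] = 2s.
Ksp = [Pb²⁺][Cl⁻]^2 = s · (2s)^2 = 4s^3
Ksp = 4 × (2.09×10⁻²)^3 = 3.65×10⁻⁵

Ksp = 3.65×10⁻⁵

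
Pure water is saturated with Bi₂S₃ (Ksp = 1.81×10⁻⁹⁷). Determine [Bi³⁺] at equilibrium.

3.51×10⁻²⁰ M

Bi₂S₃(s) ⇌ 2 Bi³⁺(aq) + 3 S²⁻(aq)
If s mol/L of Bi₂S₃ dissolves, [Bi³⁺] = 2s and [S²⁻] = 3s.
Ksp = [Bi³⁺]^2[S²⁻]^3 = (2s)^2 · (3s)^3 = 108s^5 = 1.81×10⁻⁹⁷
s = 1.76×10⁻²⁰ mol L⁻¹
[Bi³⁺] = 2s = 3.51×10⁻²⁰ mol L⁻¹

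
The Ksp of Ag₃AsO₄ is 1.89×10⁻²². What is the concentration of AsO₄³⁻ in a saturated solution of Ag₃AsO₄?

Ag₃AsO₄(s) ⇌ 3 Ag⁺(aq) + AsO₄³⁻(aq)
If s mol/L of Ag₃AsO₄ dissolves, [Ag⁺] = 3s and [AsO₄³⁻] = s.
Ksp = [Ag⁺]^3[AsO₄³⁻] = (3s)^3 · s = 27s^4 = 1.89×10⁻²²
s = 1.63×10⁻⁶ mol/L
[AsO₄³⁻] = s = 1.63×10⁻⁶ mol/L

1.63×10⁻⁶ M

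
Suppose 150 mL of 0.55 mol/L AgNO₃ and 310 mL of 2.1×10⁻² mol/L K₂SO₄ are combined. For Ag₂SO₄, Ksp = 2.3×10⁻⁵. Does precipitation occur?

Yes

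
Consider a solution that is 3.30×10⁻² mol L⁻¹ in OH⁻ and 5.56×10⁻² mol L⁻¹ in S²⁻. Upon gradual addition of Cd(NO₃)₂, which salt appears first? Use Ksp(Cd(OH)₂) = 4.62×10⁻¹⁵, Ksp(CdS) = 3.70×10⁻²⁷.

CdS

Each salt precipitates once Q = Ksp for that salt.
For Cd(OH)₂: [Cd²⁺] = (Ksp/[OH⁻]^2) = 4.24×10⁻¹² mol L⁻¹
For CdS: [Cd²⁺] = (Ksp/[S²⁻]) = 6.65×10⁻²⁶ mol L⁻¹
Since CdS needs less Cd²⁺ to reach saturation, it precipitates first.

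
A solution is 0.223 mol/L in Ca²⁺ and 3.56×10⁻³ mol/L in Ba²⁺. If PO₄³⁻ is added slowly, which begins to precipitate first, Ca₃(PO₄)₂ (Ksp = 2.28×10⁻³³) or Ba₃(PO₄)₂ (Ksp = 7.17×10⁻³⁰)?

Ca₃(PO₄)₂

The threshold for precipitation is Q = Ksp.
For Ca₃(PO₄)₂: [PO₄³⁻] = (Ksp/[Ca²⁺]^3)^(1/2) = 4.53×10⁻¹⁶ mol/L
For Ba₃(PO₄)₂: [PO₄³⁻] = (Ksp/[Ba²⁺]^3)^(1/2) = 1.26×10⁻¹¹ mol/L
Since Ca₃(PO₄)₂ needs less PO₄³⁻ to reach saturation, it precipitates first.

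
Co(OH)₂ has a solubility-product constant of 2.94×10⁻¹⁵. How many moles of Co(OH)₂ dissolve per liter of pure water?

9.02×10⁻⁶ M

Co(OH)₂(s) ⇌ Co²⁺(aq) + 2 OH⁻(aq)
Let s be the molar solubility. Then [Co²⁺] = s and [OH⁻] = 2s.
Ksp = [Co²⁺][OH⁻]^2 = s · (2s)^2 = 4s^3
4s^3 = 2.94×10⁻¹⁵  ⇒  s^3 = 7.35×10⁻¹⁶
s = 9.02×10⁻⁶ M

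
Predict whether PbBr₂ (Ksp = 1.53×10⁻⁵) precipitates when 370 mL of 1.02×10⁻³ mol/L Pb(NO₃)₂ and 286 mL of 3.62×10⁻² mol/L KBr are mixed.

No

After mixing, V = 370 mL + 286 mL = 656 mL.
[Pb²⁺] = (1.02×10⁻³)(370)/656 = 5.75×10⁻⁴ mol/L
[Br⁻] = (3.62×10⁻²)(286)/656 = 1.58×10⁻² mol/L
Q = [Pb²⁺][Br⁻]^2 = 1.43×10⁻⁷
Since Q (1.43×10⁻⁷) is less than Ksp (1.53×10⁻⁵), no PbBr₂ precipitates.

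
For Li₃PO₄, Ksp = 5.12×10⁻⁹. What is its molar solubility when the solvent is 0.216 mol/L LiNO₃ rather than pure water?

Li₃PO₄(s) ⇌ 3 Li⁺(aq) + PO₄³⁻(aq)
Let s be the solubility of Li₃PO₄ here. The common ion gives [Li⁺] ≈ 0.216 mol/L, and [PO₄³⁻] = s.
Ksp = [Li⁺]^3[PO₄³⁻] = (0.216)^3s
s = 5.12×10⁻⁹ / (0.216)^3 = 5.08×10⁻⁷
s = 5.08×10⁻⁷ mol/L

5.08×10⁻⁷ M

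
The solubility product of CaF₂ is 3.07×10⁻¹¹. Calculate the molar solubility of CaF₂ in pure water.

CaF₂(s) ⇌ Ca²⁺(aq) + 2 F⁻(aq)
For each mole of CaF₂ that dissolves per liter, [Ca²⁺] = s and [F⁻] = 2s; let s denote this solubility.
Ksp = [Ca²⁺][F⁻]^2 = s · (2s)^2 = 4s^3
4s^3 = 3.07×10⁻¹¹  ⇒  s^3 = 7.68×10⁻¹²
s = (7.68×10⁻¹²)^(1/3) = 1.97×10⁻⁴ mol/L

1.97×10⁻⁴ M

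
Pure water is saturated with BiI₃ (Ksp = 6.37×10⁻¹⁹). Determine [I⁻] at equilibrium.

3.72×10⁻⁵ M

BiI₃(s) ⇌ Bi³⁺(aq) + 3 I⁻(aq)
With molar solubility s: [Bi³⁺] = s, [I⁻] = 3s.
Ksp = [Bi³⁺][I⁻]^3 = s · (3s)^3 = 27s^4 = 6.37×10⁻¹⁹
s = 1.24×10⁻⁵ M
[I⁻] = 3s = 3.72×10⁻⁵ M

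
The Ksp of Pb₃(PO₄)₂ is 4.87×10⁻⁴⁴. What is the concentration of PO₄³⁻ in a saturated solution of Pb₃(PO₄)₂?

1.71×10⁻⁹ M

Pb₃(PO₄)₂(s) ⇌ 3 Pb²⁺(aq) + 2 PO₄³⁻(aq)
With molar solubility s: [Pb²⁺] = 3s, [PO₄³⁻] = 2s.
Ksp = [Pb²⁺]^3[PO₄³⁻]^2 = (3s)^3 · (2s)^2 = 108s^5 = 4.87×10⁻⁴⁴
s = 8.53×10⁻¹⁰ mol/L
[PO₄³⁻] = 2s = 1.71×10⁻⁹ mol/L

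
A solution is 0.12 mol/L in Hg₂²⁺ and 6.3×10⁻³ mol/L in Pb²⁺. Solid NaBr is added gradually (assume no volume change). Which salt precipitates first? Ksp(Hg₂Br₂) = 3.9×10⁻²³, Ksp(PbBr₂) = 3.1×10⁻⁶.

Hg₂Br₂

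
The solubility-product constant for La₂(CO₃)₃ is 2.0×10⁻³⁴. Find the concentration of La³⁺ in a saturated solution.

1.4×10⁻⁷ M

La₂(CO₃)₃(s) ⇌ 2 La³⁺(aq) + 3 CO₃²⁻(aq)
For each mole of La₂(CO₃)₃ that dissolves per liter, [La³⁺] = 2s and [CO₃²⁻] = 3s; let s denote this solubility.
Ksp = [La³⁺]^2[CO₃²⁻]^3 = (2s)^2 · (3s)^3 = 108s^5 = 2.0×10⁻³⁴
s = 7.1×10⁻⁸ mol L⁻¹
[La³⁺] = 2s = 1.4×10⁻⁷ mol L⁻¹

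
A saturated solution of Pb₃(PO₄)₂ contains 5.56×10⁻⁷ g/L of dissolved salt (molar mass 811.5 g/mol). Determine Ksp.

Ksp = 1.63×10⁻⁴⁴

Convert to molarity: s = 5.56×10⁻⁷ / 811.5 = 6.8515×10⁻¹⁰ mol/L
Pb₃(PO₄)₂(s) ⇌ 3 Pb²⁺(aq) + 2 PO₄³⁻(aq)
Call the molar solubility s, so that [Pb²⁺] = 3s and [PO₄³⁻] = 2s.
Ksp = [Pb²⁺]^3[PO₄³⁻]^2 = (3s)^3 · (2s)^2 = 108s^5
Ksp = 108 × (6.8515×10⁻¹⁰)^5 = 1.63×10⁻⁴⁴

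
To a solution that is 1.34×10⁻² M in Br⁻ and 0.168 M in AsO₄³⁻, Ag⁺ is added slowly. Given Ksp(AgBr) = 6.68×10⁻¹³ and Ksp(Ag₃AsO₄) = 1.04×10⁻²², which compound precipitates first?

AgBr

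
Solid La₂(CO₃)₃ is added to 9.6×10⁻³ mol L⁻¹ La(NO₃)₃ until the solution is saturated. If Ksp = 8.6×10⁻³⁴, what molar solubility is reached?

La₂(CO₃)₃(s) ⇌ 2 La³⁺(aq) + 3 CO₃²⁻(aq)
La³⁺ is already present at 9.6×10⁻³ mol L⁻¹. If s mol/L of La₂(CO₃)₃ dissolves, [CO₃²⁻] = 3s while [La³⁺] ≈ 9.6×10⁻³ mol L⁻¹.
Ksp = [La³⁺]^2[CO₃²⁻]^3 = (9.6×10⁻³)^2(3s)^3
(3s)^3 = 8.6×10⁻³⁴ / (9.6×10⁻³)^2 = 9.3×10⁻³⁰
s = 7.0×10⁻¹¹ mol L⁻¹

7.0×10⁻¹¹ M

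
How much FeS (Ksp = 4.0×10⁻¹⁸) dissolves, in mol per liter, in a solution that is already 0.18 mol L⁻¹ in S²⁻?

2.2×10⁻¹⁷ M

FeS(s) ⇌ Fe²⁺(aq) + S²⁻(aq)
S²⁻ is already present at 0.18 mol L⁻¹. If s mol/L of FeS dissolves, [Fe²⁺] = s while [S²⁻] ≈ 0.18 mol L⁻¹.
Ksp = [Fe²⁺][S²⁻] = s(0.18)
s = 4.0×10⁻¹⁸ / (0.18) = 2.2×10⁻¹⁷
s = 2.2×10⁻¹⁷ mol L⁻¹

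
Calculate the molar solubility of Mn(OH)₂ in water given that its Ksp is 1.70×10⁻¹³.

3.49×10⁻⁵ M

Mn(OH)₂(s) ⇌ Mn²⁺(aq) + 2 OH⁻(aq)
For each mole of Mn(OH)₂ that dissolves per liter, [Mn²⁺] = s and [OH⁻] = 2s; let s denote this solubility.
Ksp = [Mn²⁺][OH⁻]^2 = s · (2s)^2 = 4s^3
4s^3 = 1.70×10⁻¹³  ⇒  s^3 = 4.25×10⁻¹⁴
s = 3.49×10⁻⁵ mol/L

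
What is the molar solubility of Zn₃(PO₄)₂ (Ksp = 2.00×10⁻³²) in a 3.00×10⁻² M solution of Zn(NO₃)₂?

1.36×10⁻¹⁴ M

Zn₃(PO₄)₂(s) ⇌ 3 Zn²⁺(aq) + 2 PO₄³⁻(aq)
The solution already contains Zn²⁺ at 3.00×10⁻² M. Let s be the molar solubility of Zn₃(PO₄)₂.
[Zn²⁺] ≈ 3.00×10⁻² M (common ion dominates); [PO₄³⁻] = 2s.
Ksp = [Zn²⁺]^3[PO₄³⁻]^2 = (3.00×10⁻²)^3(2s)^2
(2s)^2 = 2.00×10⁻³² / (3.00×10⁻²)^3 = 7.41×10⁻²⁸
s = 1.36×10⁻¹⁴ M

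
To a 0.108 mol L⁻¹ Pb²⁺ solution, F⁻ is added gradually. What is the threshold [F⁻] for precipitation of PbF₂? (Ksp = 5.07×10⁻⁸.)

6.85×10⁻⁴ M

Precipitation of each salt begins when its ion product equals Ksp.
PbF₂(s) ⇌ Pb²⁺(aq) + 2 F⁻(aq)
Ksp = [Pb²⁺][F⁻]^2 = [F⁻]^2(0.108)
[F⁻]^2 = 5.07×10⁻⁸ / (0.108) = 4.69×10⁻⁷
[F⁻] = 6.85×10⁻⁴ mol L⁻¹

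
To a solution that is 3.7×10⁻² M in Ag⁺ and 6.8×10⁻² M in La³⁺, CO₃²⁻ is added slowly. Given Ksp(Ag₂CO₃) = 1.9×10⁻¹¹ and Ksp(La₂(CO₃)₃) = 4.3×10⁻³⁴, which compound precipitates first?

La₂(CO₃)₃

A salt starts to precipitate once the ion product Q reaches its Ksp.
For Ag₂CO₃: [CO₃²⁻] = (Ksp/[Ag⁺]^2) = 1.4×10⁻⁸ M
For La₂(CO₃)₃: [CO₃²⁻] = (Ksp/[La³⁺]^2)^(1/3) = 4.5×10⁻¹¹ M
La₂(CO₃)₃ requires the lower [CO₃²⁻], so it precipitates first.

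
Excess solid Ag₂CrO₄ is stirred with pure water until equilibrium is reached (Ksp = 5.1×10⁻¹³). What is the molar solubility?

5.0×10⁻⁵ M

Ag₂CrO₄(s) ⇌ 2 Ag⁺(aq) + CrO₄²⁻(aq)
If s mol/L of Ag₂CrO₄ dissolves, [Ag⁺] = 2s and [CrO₄²⁻] = s.
Ksp = [Ag⁺]^2[CrO₄²⁻] = (2s)^2 · s = 4s^3
4s^3 = 5.1×10⁻¹³  ⇒  s^3 = 1.3×10⁻¹³
Taking the 3rd root, s = 5.0×10⁻⁵ mol L⁻¹.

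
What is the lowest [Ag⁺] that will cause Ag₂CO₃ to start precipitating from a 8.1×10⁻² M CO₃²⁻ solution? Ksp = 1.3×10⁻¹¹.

Precipitation of each salt begins when its ion product equals Ksp.
Ag₂CO₃(s) ⇌ 2 Ag⁺(aq) + CO₃²⁻(aq)
Ksp = [Ag⁺]^2[CO₃²⁻] = [Ag⁺]^2(8.1×10⁻²)
[Ag⁺]^2 = 1.3×10⁻¹¹ / (8.1×10⁻²) = 1.6×10⁻¹⁰
[Ag⁺] = 1.3×10⁻⁵ M

1.3×10⁻⁵ M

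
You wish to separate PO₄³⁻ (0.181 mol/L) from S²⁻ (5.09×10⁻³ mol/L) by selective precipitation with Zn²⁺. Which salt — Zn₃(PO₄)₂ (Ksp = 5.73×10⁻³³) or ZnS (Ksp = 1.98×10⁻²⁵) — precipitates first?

ZnS

The threshold for precipitation is Q = Ksp.
For Zn₃(PO₄)₂: [Zn²⁺] = (Ksp/[PO₄³⁻]^2)^(1/3) = 5.59×10⁻¹¹ mol/L
For ZnS: [Zn²⁺] = (Ksp/[S²⁻]) = 3.89×10⁻²³ mol/L
ZnS requires the lower [Zn²⁺], so it precipitates first.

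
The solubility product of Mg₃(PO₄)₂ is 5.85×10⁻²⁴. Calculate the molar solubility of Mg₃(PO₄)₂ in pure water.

Mg₃(PO₄)₂(s) ⇌ 3 Mg²⁺(aq) + 2 PO₄³⁻(aq)
For each mole of Mg₃(PO₄)₂ that dissolves per liter, [Mg²⁺] = 3s and [PO₄³⁻] = 2s; let s denote this solubility.
Ksp = [Mg²⁺]^3[PO₄³⁻]^2 = (3s)^3 · (2s)^2 = 108s^5
108s^5 = 5.85×10⁻²⁴  ⇒  s^5 = 5.42×10⁻²⁶
Taking the 5th root, s = 8.85×10⁻⁶ M.

8.85×10⁻⁶ M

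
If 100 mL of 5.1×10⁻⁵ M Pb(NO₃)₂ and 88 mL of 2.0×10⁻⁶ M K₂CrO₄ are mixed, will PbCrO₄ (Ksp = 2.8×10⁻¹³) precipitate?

Yes

After mixing, V = 100 mL + 88 mL = 188 mL.
[Pb²⁺] = (5.1×10⁻⁵)(100)/188 = 2.7×10⁻⁵ M
[CrO₄²⁻] = (2.0×10⁻⁶)(88)/188 = 9.4×10⁻⁷ M
Q = [Pb²⁺][CrO₄²⁻] = 2.5×10⁻¹¹
Since Q (2.5×10⁻¹¹) exceeds Ksp (2.8×10⁻¹³), PbCrO₄ will precipitate.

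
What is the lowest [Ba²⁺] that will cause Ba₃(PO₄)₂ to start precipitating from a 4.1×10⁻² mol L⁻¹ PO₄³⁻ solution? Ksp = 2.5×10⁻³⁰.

1.1×10⁻⁹ M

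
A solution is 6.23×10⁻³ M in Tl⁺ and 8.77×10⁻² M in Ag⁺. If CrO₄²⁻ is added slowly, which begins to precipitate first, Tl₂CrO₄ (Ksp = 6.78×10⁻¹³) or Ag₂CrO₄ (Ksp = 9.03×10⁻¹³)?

Ag₂CrO₄

Precipitation begins when Q = Ksp.
For Tl₂CrO₄: [CrO₄²⁻] = (Ksp/[Tl⁺]^2) = 1.75×10⁻⁸ M
For Ag₂CrO₄: [CrO₄²⁻] = (Ksp/[Ag⁺]^2) = 1.17×10⁻¹⁰ M
Ag₂CrO₄ requires the lower [CrO₄²⁻], so it precipitates first.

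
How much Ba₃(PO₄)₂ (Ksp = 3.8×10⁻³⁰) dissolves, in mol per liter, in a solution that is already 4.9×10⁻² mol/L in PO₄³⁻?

Ba₃(PO₄)₂(s) ⇌ 3 Ba²⁺(aq) + 2 PO₄³⁻(aq)
PO₄³⁻ is already present at 4.9×10⁻² mol/L. If s mol/L of Ba₃(PO₄)₂ dissolves, [Ba²⁺] = 3s while [PO₄³⁻] ≈ 4.9×10⁻² mol/L.
Ksp = [Ba²⁺]^3[PO₄³⁻]^2 = (3s)^3(4.9×10⁻²)^2
(3s)^3 = 3.8×10⁻³⁰ / (4.9×10⁻²)^2 = 1.6×10⁻²⁷
s = 3.9×10⁻¹⁰ mol/L

3.9×10⁻¹⁰ M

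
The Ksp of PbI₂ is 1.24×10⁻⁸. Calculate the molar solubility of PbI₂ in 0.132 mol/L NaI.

7.12×10⁻⁷ M

PbI₂(s) ⇌ Pb²⁺(aq) + 2 I⁻(aq)
With I⁻ already at 0.132 mol/L and s small, take [I⁻] ≈ 0.132 mol/L and [Pb²⁺] = s.
Ksp = [Pb²⁺][I⁻]^2 = s(0.132)^2
s = 1.24×10⁻⁸ / (0.132)^2 = 7.12×10⁻⁷
s = 7.12×10⁻⁷ mol/L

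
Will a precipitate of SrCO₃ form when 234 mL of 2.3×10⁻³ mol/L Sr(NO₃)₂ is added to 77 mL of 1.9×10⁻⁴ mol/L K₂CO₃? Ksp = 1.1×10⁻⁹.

Total volume after mixing = 234 + 77 = 311 mL.
[Sr²⁺] = (2.3×10⁻³)(234)/311 = 1.7×10⁻³ mol/L
[CO₃²⁻] = (1.9×10⁻⁴)(77)/311 = 4.7×10⁻⁵ mol/L
Q = [Sr²⁺][CO₃²⁻] = 8.1×10⁻⁸
Because Q > Ksp (8.1×10⁻⁸ vs 1.1×10⁻⁹), a precipitate of SrCO₃ forms.

Yes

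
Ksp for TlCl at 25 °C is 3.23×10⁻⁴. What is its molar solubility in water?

1.80×10⁻² M

TlCl(s) ⇌ Tl⁺(aq) + Cl⁻(aq)
Call the molar solubility s, so that [Tl⁺] = s and [Cl⁻] = s.
Ksp = [Tl⁺][Cl⁻] = s · s = s^2
s^2 = 3.23×10⁻⁴
Taking the 2nd root, s = 1.80×10⁻² mol/L.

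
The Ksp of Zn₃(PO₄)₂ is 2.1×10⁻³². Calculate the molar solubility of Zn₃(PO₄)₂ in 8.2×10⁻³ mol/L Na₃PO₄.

2.3×10⁻¹⁰ M

Zn₃(PO₄)₂(s) ⇌ 3 Zn²⁺(aq) + 2 PO₄³⁻(aq)
PO₄³⁻ is already present at 8.2×10⁻³ mol/L. If s mol/L of Zn₃(PO₄)₂ dissolves, [Zn²⁺] = 3s while [PO₄³⁻] ≈ 8.2×10⁻³ mol/L.
Ksp = [Zn²⁺]^3[PO₄³⁻]^2 = (3s)^3(8.2×10⁻³)^2
(3s)^3 = 2.1×10⁻³² / (8.2×10⁻³)^2 = 3.1×10⁻²⁸
s = 2.3×10⁻¹⁰ mol/L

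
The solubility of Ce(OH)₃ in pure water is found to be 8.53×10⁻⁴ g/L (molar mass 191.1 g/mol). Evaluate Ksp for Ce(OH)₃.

Ksp = 1.07×10⁻²⁰

s = (8.53×10⁻⁴ g L⁻¹)/(191.1 g mol⁻¹) = 4.4636×10⁻⁶ M
Ce(OH)₃(s) ⇌ Ce³⁺(aq) + 3 OH⁻(aq)
Let s be the molar solubility. Then [Ce³⁺] = s and [OH⁻] = 3s.
Ksp = [Ce³⁺][OH⁻]^3 = s · (3s)^3 = 27s^4
Ksp = 27 × (4.4636×10⁻⁶)^4 = 1.07×10⁻²⁰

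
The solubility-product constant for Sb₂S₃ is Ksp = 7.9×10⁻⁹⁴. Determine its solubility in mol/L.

Sb₂S₃(s) ⇌ 2 Sb³⁺(aq) + 3 S²⁻(aq)
With molar solubility s: [Sb³⁺] = 2s, [S²⁻] = 3s.
Ksp = [Sb³⁺]^2[S²⁻]^3 = (2s)^2 · (3s)^3 = 108s^5
108s^5 = 7.9×10⁻⁹⁴  ⇒  s^5 = 7.3×10⁻⁹⁶
s = 9.4×10⁻²⁰ M

9.4×10⁻²⁰ M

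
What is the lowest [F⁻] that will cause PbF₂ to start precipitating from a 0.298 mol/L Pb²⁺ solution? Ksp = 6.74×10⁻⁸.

4.76×10⁻⁴ M

Precipitation of each salt begins when its ion product equals Ksp.
PbF₂(s) ⇌ Pb²⁺(aq) + 2 F⁻(aq)
Ksp = [Pb²⁺][F⁻]^2 = [F⁻]^2(0.298)
[F⁻]^2 = 6.74×10⁻⁸ / (0.298) = 2.26×10⁻⁷
[F⁻] = 4.76×10⁻⁴ mol/L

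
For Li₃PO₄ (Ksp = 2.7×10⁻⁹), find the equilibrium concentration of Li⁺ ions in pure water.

Li₃PO₄(s) ⇌ 3 Li⁺(aq) + PO₄³⁻(aq)
If s mol/L of Li₃PO₄ dissolves, [Li⁺] = 3s and [PO₄³⁻] = s.
Ksp = [Li⁺]^3[PO₄³⁻] = (3s)^3 · s = 27s^4 = 2.7×10⁻⁹
s = 3.2×10⁻³ M
[Li⁺] = 3s = 9.5×10⁻³ M

9.5×10⁻³ M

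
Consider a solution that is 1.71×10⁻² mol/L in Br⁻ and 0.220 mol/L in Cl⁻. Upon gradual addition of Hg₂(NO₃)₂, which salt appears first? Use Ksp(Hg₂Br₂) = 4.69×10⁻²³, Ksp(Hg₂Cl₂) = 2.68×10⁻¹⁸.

A salt starts to precipitate once the ion product Q reaches its Ksp.
For Hg₂Br₂: [Hg₂²⁺] = (Ksp/[Br⁻]^2) = 1.60×10⁻¹⁹ mol/L
For Hg₂Cl₂: [Hg₂²⁺] = (Ksp/[Cl⁻]^2) = 5.54×10⁻¹⁷ mol/L
Hg₂Br₂ requires the lower [Hg₂²⁺], so it precipitates first.

Hg₂Br₂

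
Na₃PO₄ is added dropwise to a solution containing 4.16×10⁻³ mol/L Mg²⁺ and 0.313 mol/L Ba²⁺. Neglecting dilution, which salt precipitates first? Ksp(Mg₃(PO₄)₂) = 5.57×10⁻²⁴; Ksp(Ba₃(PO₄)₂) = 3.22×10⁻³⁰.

Ba₃(PO₄)₂

A salt starts to precipitate once the ion product Q reaches its Ksp.
For Mg₃(PO₄)₂: [PO₄³⁻] = (Ksp/[Mg²⁺]^3)^(1/2) = 8.80×10⁻⁹ mol/L
For Ba₃(PO₄)₂: [PO₄³⁻] = (Ksp/[Ba²⁺]^3)^(1/2) = 1.02×10⁻¹⁴ mol/L
The smaller threshold [PO₄³⁻] is reached first, so Ba₃(PO₄)₂ precipitates first.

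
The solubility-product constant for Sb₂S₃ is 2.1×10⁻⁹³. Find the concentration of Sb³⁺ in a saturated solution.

2.3×10⁻¹⁹ M

Sb₂S₃(s) ⇌ 2 Sb³⁺(aq) + 3 S²⁻(aq)
If s mol/L of Sb₂S₃ dissolves, [Sb³⁺] = 2s and [S²⁻] = 3s.
Ksp = [Sb³⁺]^2[S²⁻]^3 = (2s)^2 · (3s)^3 = 108s^5 = 2.1×10⁻⁹³
s = 1.1×10⁻¹⁹ mol/L
[Sb³⁺] = 2s = 2.3×10⁻¹⁹ mol/L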